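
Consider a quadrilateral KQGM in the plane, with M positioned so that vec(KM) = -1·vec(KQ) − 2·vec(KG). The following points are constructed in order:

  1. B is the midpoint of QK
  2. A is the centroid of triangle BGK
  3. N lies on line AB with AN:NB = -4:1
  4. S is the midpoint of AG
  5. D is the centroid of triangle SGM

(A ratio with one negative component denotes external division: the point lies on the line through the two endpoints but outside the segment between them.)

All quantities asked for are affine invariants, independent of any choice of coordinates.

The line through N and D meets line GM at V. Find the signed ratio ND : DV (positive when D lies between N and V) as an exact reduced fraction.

Work in coordinates with K = (0, 0), Q = (1, 0), G = (0, 1), M = (-1, -2).
1. B is the midpoint of QK ⇒ B = (1/2, 0)
2. A is the centroid of triangle BGK ⇒ A = (1/6, 1/3)
3. N lies on line AB with AN:NB = -4:1 ⇒ N = (11/18, -1/9)
4. S is the midpoint of AG ⇒ S = (1/12, 2/3)
5. D is the centroid of triangle SGM ⇒ D = (-11/36, -1/9)
line ND meets GM at V = (-10/27, -1/9)
D = N + t·(V−N) with t = 99/106, so ND:DV = 99/106:7/106

ND:DV = 99/7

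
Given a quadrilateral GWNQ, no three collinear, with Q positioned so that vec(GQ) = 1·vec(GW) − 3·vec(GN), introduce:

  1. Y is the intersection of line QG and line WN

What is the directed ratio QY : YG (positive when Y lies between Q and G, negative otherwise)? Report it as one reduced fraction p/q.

QY:YG = -3

Work in coordinates with G = (0, 0), W = (1, 0), N = (0, 1), Q = (1, -3).
1. Y is the intersection of line QG and line WN ⇒ Y = (-1/2, 3/2)
Y = Q + t·(G−Q) with t = 3/2, so QY:YG = t:(1−t) = 3/2:-1/2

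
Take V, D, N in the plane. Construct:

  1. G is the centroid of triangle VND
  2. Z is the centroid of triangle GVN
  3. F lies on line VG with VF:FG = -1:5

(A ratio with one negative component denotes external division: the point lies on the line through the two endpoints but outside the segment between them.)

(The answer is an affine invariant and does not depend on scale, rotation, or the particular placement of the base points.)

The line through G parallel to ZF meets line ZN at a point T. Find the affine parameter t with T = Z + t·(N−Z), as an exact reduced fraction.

Work in coordinates with V = (0, 0), D = (1, 0), N = (0, 1).
1. G is the centroid of triangle VND ⇒ G = (1/3, 1/3)
2. Z is the centroid of triangle GVN ⇒ Z = (1/9, 4/9)
3. F lies on line VG with VF:FG = -1:5 ⇒ F = (-1/12, -1/12)
through G parallel to ZF: direction (-7/36, -19/36); meets ZN at T = (11/54, -1/54)
T = Z + t·(N−Z) with t = -5/6

t = -5/6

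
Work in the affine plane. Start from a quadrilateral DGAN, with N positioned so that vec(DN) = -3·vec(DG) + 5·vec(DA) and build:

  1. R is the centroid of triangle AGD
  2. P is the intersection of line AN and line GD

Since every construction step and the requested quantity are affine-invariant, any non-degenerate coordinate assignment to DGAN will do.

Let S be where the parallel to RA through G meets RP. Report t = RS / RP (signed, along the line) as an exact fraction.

Work in coordinates with D = (0, 0), G = (1, 0), A = (0, 1), N = (-3, 5).
1. R is the centroid of triangle AGD ⇒ R = (1/3, 1/3)
2. P is the intersection of line AN and line GD ⇒ P = (3/4, 0)
through G parallel to RA: direction (-1/3, 2/3); meets RP at S = (7/6, -1/3)
S = R + t·(P−R) with t = 2

t = 2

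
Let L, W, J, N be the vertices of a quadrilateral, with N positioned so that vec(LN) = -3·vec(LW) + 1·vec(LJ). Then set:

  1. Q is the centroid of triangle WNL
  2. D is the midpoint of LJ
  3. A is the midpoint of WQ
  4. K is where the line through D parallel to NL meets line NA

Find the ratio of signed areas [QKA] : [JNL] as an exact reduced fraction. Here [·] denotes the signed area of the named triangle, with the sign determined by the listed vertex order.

Choose coordinates L = (0, 0), W = (1, 0), J = (0, 1), N = (-3, 1).
1. Q is the centroid of triangle WNL ⇒ Q = (-2/3, 1/3)
2. D is the midpoint of LJ ⇒ D = (0, 1/2)
3. A is the midpoint of WQ ⇒ A = (1/6, 1/6)
4. K is where the line through D parallel to NL meets line NA ⇒ K = (33/8, -7/8)
2·[QKA] = 5/24, 2·[JNL] = 3
[QKA]:[JNL] = 5/24:3 = 5/72

[QKA]:[JNL] = 5/72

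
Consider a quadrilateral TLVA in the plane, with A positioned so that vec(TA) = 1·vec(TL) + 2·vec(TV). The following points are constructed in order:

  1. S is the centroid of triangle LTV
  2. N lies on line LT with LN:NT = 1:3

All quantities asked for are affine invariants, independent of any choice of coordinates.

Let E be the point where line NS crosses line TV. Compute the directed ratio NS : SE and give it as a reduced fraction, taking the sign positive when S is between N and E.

Work in coordinates with T = (0, 0), L = (1, 0), V = (0, 1), A = (1, 2).
1. S is the centroid of triangle LTV ⇒ S = (1/3, 1/3)
2. N lies on line LT with LN:NT = 1:3 ⇒ N = (3/4, 0)
line NS meets TV at E = (0, 3/5)
S = N + t·(E−N) with t = 5/9, so NS:SE = 5/9:4/9

NS:SE = 5/4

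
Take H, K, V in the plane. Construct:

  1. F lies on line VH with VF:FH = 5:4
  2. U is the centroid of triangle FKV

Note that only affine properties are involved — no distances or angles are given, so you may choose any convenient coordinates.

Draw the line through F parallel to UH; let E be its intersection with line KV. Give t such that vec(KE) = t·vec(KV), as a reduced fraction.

t = 17/22

Assign H = (0, 0), K = (1, 0), V = (0, 1) — the answer is frame-independent, so this choice is without loss of generality.
1. F lies on line VH with VF:FH = 5:4 ⇒ F = (0, 4/9)
2. U is the centroid of triangle FKV ⇒ U = (1/3, 13/27)
through F parallel to UH: direction (-1/3, -13/27); meets KV at E = (5/22, 17/22)
E = K + t·(V−K) with t = 17/22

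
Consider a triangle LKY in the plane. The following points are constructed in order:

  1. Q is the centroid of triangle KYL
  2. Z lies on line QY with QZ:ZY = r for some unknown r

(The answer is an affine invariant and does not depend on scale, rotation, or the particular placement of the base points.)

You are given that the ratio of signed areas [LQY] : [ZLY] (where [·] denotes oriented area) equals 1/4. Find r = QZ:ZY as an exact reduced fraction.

r = -5/4

Assign L = (0, 0), K = (1, 0), Y = (0, 1) — the answer is frame-independent, so this choice is without loss of generality.
1. Q is the centroid of triangle KYL ⇒ Q = (1/3, 1/3)
2. With QZ:ZY = r, write λ = r/(r+1) so Z = Q + λ·(Y−Q); Z is affine-linear in λ
Every point depending on Z is an affine combination of Z and λ-independent points, so each such coordinate is linear in λ; the λ² term in each signed area is a multiple of (Y−Q)×(Y−Q) = 0, so 2·[LQY] and 2·[ZLY] are each linear in λ. Evaluating at λ=0 and λ=1:
  2·[LQY] = 1/3,   2·[ZLY] = 1/3·λ − 1/3
So [LQY]:[ZLY] = (1/3) / (1/3·λ − 1/3). Setting this equal to 1/4:
  1/3 = 1/4·(1/3·λ − 1/3)  ⇒  λ = 5
Then r = λ/(1−λ) = (5)/(-4) = -5/4. Check: with r = -5/4, Z = (-4/3, 11/3) and [LQY]:[ZLY] = 1/4 as required.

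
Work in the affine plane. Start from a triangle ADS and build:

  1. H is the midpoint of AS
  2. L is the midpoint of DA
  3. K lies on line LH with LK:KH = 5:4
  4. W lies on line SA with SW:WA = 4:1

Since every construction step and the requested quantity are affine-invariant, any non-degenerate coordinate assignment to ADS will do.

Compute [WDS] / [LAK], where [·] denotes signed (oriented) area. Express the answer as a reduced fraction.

Set A = (0, 0), D = (1, 0), S = (0, 1); any affine frame gives the same invariant.
1. H is the midpoint of AS ⇒ H = (0, 1/2)
2. L is the midpoint of DA ⇒ L = (1/2, 0)
3. K lies on line LH with LK:KH = 5:4 ⇒ K = (2/9, 5/18)
4. W lies on line SA with SW:WA = 4:1 ⇒ W = (0, 1/5)
2·[WDS] = 4/5, 2·[LAK] = -5/36
[WDS]:[LAK] = 4/5:-5/36 = -144/25

[WDS]:[LAK] = -144/25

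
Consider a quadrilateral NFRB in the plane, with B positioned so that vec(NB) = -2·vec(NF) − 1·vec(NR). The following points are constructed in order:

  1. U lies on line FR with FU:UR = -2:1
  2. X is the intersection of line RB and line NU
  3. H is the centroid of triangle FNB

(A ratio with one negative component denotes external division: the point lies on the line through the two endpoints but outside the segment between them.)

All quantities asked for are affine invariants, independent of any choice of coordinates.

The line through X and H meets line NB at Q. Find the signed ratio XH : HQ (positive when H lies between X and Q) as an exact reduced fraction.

XH:HQ = -6

Choose coordinates N = (0, 0), F = (1, 0), R = (0, 1), B = (-2, -1).
1. U lies on line FR with FU:UR = -2:1 ⇒ U = (-1, 2)
2. X is the intersection of line RB and line NU ⇒ X = (-1/3, 2/3)
3. H is the centroid of triangle FNB ⇒ H = (-1/3, -1/3)
line XH meets NB at Q = (-1/3, -1/6)
H = X + t·(Q−X) with t = 6/5, so XH:HQ = 6/5:-1/5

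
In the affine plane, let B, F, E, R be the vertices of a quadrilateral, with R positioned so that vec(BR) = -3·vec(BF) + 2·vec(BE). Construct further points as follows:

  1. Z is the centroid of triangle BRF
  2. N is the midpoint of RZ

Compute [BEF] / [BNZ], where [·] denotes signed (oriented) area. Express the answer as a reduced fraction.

Assign B = (0, 0), F = (1, 0), E = (0, 1), R = (-3, 2) — the answer is frame-independent, so this choice is without loss of generality.
1. Z is the centroid of triangle BRF ⇒ Z = (-2/3, 2/3)
2. N is the midpoint of RZ ⇒ N = (-11/6, 4/3)
2·[BEF] = -1, 2·[BNZ] = -1/3
[BEF]:[BNZ] = -1:-1/3 = 3

[BEF]:[BNZ] = 3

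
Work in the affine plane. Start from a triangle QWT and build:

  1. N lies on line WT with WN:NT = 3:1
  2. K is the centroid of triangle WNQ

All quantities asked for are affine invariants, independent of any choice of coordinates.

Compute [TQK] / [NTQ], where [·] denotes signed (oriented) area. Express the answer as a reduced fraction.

[TQK]:[NTQ] = 5/3

Choose coordinates Q = (0, 0), W = (1, 0), T = (0, 1).
1. N lies on line WT with WN:NT = 3:1 ⇒ N = (1/4, 3/4)
2. K is the centroid of triangle WNQ ⇒ K = (5/12, 1/4)
2·[TQK] = 5/12, 2·[NTQ] = 1/4
[TQK]:[NTQ] = 5/12:1/4 = 5/3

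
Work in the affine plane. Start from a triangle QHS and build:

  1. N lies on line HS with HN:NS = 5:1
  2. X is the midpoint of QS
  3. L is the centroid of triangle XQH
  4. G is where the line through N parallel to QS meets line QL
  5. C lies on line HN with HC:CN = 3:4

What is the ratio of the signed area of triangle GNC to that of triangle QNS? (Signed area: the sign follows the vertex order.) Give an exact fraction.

Work in coordinates with Q = (0, 0), H = (1, 0), S = (0, 1).
1. N lies on line HS with HN:NS = 5:1 ⇒ N = (1/6, 5/6)
2. X is the midpoint of QS ⇒ X = (0, 1/2)
3. L is the centroid of triangle XQH ⇒ L = (1/3, 1/6)
4. G is where the line through N parallel to QS meets line QL ⇒ G = (1/6, 1/12)
5. C lies on line HN with HC:CN = 3:4 ⇒ C = (9/14, 5/14)
2·[GNC] = -5/14, 2·[QNS] = 1/6
[GNC]:[QNS] = -5/14:1/6 = -15/7

[GNC]:[QNS] = -15/7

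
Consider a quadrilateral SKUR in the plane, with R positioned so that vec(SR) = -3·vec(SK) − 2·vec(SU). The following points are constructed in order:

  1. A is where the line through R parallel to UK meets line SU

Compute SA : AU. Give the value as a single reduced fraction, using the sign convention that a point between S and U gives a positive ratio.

SA:AU = -5/6

Choose coordinates S = (0, 0), K = (1, 0), U = (0, 1), R = (-3, -2).
1. A is where the line through R parallel to UK meets line SU ⇒ A = (0, -5)
A = S + t·(U−S) with t = -5, so SA:AU = t:(1−t) = -5:6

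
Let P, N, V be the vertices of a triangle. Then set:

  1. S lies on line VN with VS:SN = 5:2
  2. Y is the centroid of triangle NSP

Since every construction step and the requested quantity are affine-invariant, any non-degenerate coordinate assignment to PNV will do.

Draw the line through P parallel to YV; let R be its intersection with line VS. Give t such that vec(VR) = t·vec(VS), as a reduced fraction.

Set P = (0, 0), N = (1, 0), V = (0, 1); any affine frame gives the same invariant.
1. S lies on line VN with VS:SN = 5:2 ⇒ S = (5/7, 2/7)
2. Y is the centroid of triangle NSP ⇒ Y = (4/7, 2/21)
through P parallel to YV: direction (-4/7, 19/21); meets VS at R = (-12/7, 19/7)
R = V + t·(S−V) with t = -12/5

t = -12/5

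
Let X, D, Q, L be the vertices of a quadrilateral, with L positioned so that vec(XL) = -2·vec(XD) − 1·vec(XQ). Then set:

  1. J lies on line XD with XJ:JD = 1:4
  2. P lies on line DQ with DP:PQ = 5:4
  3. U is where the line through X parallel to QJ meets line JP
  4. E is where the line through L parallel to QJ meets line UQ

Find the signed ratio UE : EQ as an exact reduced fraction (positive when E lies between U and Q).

Choose coordinates X = (0, 0), D = (1, 0), Q = (0, 1), L = (-2, -1).
1. J lies on line XD with XJ:JD = 1:4 ⇒ J = (1/5, 0)
2. P lies on line DQ with DP:PQ = 5:4 ⇒ P = (4/9, 5/9)
3. U is where the line through X parallel to QJ meets line JP ⇒ U = (1/16, -5/16)
4. E is where the line through L parallel to QJ meets line UQ ⇒ E = (3/4, -59/4)
E = U + t·(Q−U) with t = -11, so UE:EQ = t:(1−t) = -11:12

UE:EQ = -11/12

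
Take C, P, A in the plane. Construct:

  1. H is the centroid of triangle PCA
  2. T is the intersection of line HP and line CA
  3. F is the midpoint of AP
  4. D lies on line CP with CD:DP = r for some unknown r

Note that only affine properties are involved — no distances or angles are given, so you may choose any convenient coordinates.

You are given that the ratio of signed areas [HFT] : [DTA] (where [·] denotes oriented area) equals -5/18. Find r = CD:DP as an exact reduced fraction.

Assign C = (0, 0), P = (1, 0), A = (0, 1) — the answer is frame-independent, so this choice is without loss of generality.
1. H is the centroid of triangle PCA ⇒ H = (1/3, 1/3)
2. T is the intersection of line HP and line CA ⇒ T = (0, 1/2)
3. F is the midpoint of AP ⇒ F = (1/2, 1/2)
4. With CD:DP = r, write λ = r/(r+1) so D = C + λ·(P−C); D is affine-linear in λ
Every point depending on D is an affine combination of D and λ-independent points, so each such coordinate is linear in λ; the λ² term in each signed area is a multiple of (P−C)×(P−C) = 0, so 2·[HFT] and 2·[DTA] are each linear in λ. Evaluating at λ=0 and λ=1:
  2·[HFT] = 1/12,   2·[DTA] = -1/2·λ
So [HFT]:[DTA] = (1/12) / (-1/2·λ). Setting this equal to -5/18:
  1/12 = -5/18·(-1/2·λ)  ⇒  λ = 3/5
Then r = λ/(1−λ) = (3/5)/(2/5) = 3/2. Check: with r = 3/2, D = (3/5, 0) and [HFT]:[DTA] = -5/18 as required.

r = 3/2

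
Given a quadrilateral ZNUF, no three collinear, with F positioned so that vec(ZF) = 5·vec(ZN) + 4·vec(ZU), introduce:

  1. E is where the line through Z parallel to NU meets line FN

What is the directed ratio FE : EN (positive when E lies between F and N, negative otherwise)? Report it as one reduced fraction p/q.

FE:EN = -9

Set Z = (0, 0), N = (1, 0), U = (0, 1), F = (5, 4); any affine frame gives the same invariant.
1. E is where the line through Z parallel to NU meets line FN ⇒ E = (1/2, -1/2)
E = F + t·(N−F) with t = 9/8, so FE:EN = t:(1−t) = 9/8:-1/8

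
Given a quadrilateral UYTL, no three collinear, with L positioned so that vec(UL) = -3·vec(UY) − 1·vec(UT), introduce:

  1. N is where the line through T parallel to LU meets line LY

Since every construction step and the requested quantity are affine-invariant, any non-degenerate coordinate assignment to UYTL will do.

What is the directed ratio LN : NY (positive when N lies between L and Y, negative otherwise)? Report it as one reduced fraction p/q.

LN:NY = -3/4

Assign U = (0, 0), Y = (1, 0), T = (0, 1), L = (-3, -1) — the answer is frame-independent, so this choice is without loss of generality.
1. N is where the line through T parallel to LU meets line LY ⇒ N = (-15, -4)
N = L + t·(Y−L) with t = -3, so LN:NY = t:(1−t) = -3:4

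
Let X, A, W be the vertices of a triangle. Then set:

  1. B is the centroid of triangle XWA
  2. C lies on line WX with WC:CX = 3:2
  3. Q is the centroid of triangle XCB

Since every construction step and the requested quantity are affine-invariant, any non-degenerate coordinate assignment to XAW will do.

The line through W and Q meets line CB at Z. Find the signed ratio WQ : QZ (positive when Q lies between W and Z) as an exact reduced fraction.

WQ:QZ = -11/2

Work in coordinates with X = (0, 0), A = (1, 0), W = (0, 1).
1. B is the centroid of triangle XWA ⇒ B = (1/3, 1/3)
2. C lies on line WX with WC:CX = 3:2 ⇒ C = (0, 2/5)
3. Q is the centroid of triangle XCB ⇒ Q = (1/9, 11/45)
line WQ meets CB at Z = (1/11, 21/55)
Q = W + t·(Z−W) with t = 11/9, so WQ:QZ = 11/9:-2/9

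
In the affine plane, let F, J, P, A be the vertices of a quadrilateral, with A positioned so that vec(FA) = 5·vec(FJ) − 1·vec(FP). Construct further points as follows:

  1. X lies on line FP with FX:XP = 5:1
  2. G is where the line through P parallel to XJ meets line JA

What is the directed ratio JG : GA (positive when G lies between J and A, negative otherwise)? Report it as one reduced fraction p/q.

JG:GA = 1/13

Assign F = (0, 0), J = (1, 0), P = (0, 1), A = (5, -1) — the answer is frame-independent, so this choice is without loss of generality.
1. X lies on line FP with FX:XP = 5:1 ⇒ X = (0, 5/6)
2. G is where the line through P parallel to XJ meets line JA ⇒ G = (9/7, -1/14)
G = J + t·(A−J) with t = 1/14, so JG:GA = t:(1−t) = 1/14:13/14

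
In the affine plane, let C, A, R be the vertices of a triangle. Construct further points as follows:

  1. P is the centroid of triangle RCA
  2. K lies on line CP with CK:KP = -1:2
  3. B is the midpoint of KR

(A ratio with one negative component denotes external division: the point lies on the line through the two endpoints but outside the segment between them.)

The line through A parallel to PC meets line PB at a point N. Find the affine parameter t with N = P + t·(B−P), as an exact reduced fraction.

t = -2

Choose coordinates C = (0, 0), A = (1, 0), R = (0, 1).
1. P is the centroid of triangle RCA ⇒ P = (1/3, 1/3)
2. K lies on line CP with CK:KP = -1:2 ⇒ K = (-1/3, -1/3)
3. B is the midpoint of KR ⇒ B = (-1/6, 1/3)
through A parallel to PC: direction (-1/3, -1/3); meets PB at N = (4/3, 1/3)
N = P + t·(B−P) with t = -2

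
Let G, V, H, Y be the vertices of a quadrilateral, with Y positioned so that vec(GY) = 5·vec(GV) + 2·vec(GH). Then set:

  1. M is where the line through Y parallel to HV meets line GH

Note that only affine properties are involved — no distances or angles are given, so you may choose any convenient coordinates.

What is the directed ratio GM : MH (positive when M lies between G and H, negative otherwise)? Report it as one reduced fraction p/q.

Set G = (0, 0), V = (1, 0), H = (0, 1), Y = (5, 2); any affine frame gives the same invariant.
1. M is where the line through Y parallel to HV meets line GH ⇒ M = (0, 7)
M = G + t·(H−G) with t = 7, so GM:MH = t:(1−t) = 7:-6

GM:MH = -7/6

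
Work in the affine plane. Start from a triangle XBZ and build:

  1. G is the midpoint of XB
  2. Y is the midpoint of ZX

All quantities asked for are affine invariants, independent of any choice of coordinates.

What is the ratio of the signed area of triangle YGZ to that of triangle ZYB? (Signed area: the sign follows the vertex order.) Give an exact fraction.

Work in coordinates with X = (0, 0), B = (1, 0), Z = (0, 1).
1. G is the midpoint of XB ⇒ G = (1/2, 0)
2. Y is the midpoint of ZX ⇒ Y = (0, 1/2)
2·[YGZ] = 1/4, 2·[ZYB] = 1/2
[YGZ]:[ZYB] = 1/4:1/2 = 1/2

[YGZ]:[ZYB] = 1/2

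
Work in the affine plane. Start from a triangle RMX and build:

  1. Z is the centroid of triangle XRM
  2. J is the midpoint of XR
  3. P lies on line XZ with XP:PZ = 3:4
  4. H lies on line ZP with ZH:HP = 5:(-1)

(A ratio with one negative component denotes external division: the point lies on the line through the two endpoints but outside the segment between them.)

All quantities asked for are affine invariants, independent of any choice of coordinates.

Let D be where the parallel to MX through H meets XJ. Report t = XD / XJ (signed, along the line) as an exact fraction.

Choose coordinates R = (0, 0), M = (1, 0), X = (0, 1).
1. Z is the centroid of triangle XRM ⇒ Z = (1/3, 1/3)
2. J is the midpoint of XR ⇒ J = (0, 1/2)
3. P lies on line XZ with XP:PZ = 3:4 ⇒ P = (1/7, 5/7)
4. H lies on line ZP with ZH:HP = 5:(-1) ⇒ H = (2/21, 17/21)
through H parallel to MX: direction (-1, 1); meets XJ at D = (0, 19/21)
D = X + t·(J−X) with t = 4/21

t = 4/21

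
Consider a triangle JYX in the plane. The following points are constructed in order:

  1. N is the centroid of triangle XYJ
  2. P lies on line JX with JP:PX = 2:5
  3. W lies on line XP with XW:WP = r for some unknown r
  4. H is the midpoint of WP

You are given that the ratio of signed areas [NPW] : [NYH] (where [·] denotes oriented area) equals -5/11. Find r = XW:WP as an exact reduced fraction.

Assign J = (0, 0), Y = (1, 0), X = (0, 1) — the answer is frame-independent, so this choice is without loss of generality.
1. N is the centroid of triangle XYJ ⇒ N = (1/3, 1/3)
2. P lies on line JX with JP:PX = 2:5 ⇒ P = (0, 2/7)
3. With XW:WP = r, write λ = r/(r+1) so W = X + λ·(P−X); W is affine-linear in λ
4. H is the midpoint of WP ⇒ H is an affine combination of earlier points and hence also affine-linear in λ
Every point depending on W is an affine combination of W and λ-independent points, so each such coordinate is linear in λ; the λ² term in each signed area is a multiple of (P−X)×(P−X) = 0, so 2·[NPW] and 2·[NYH] are each linear in λ. Evaluating at λ=0 and λ=1:
  2·[NPW] = 5/21·λ − 5/21,   2·[NYH] = -5/21·λ + 2/21
So [NPW]:[NYH] = (5/21·λ − 5/21) / (-5/21·λ + 2/21). Setting this equal to -5/11:
  5/21·λ − 5/21 = -5/11·(-5/21·λ + 2/21)  ⇒  λ = 3/2
Then r = λ/(1−λ) = (3/2)/(-1/2) = -3. Check: with r = -3, W = (0, -1/14) and [NPW]:[NYH] = -5/11 as required.

r = -3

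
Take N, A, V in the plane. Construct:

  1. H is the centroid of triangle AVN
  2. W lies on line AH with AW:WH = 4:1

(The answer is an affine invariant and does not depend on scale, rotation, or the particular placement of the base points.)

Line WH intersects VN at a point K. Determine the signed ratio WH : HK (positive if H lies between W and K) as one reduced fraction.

Set N = (0, 0), A = (1, 0), V = (0, 1); any affine frame gives the same invariant.
1. H is the centroid of triangle AVN ⇒ H = (1/3, 1/3)
2. W lies on line AH with AW:WH = 4:1 ⇒ W = (7/15, 4/15)
line WH meets VN at K = (0, 1/2)
H = W + t·(K−W) with t = 2/7, so WH:HK = 2/7:5/7

WH:HK = 2/5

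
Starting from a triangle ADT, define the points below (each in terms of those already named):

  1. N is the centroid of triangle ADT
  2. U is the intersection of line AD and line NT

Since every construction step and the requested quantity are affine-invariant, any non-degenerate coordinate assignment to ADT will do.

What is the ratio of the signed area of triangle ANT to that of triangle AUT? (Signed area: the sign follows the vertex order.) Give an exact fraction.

Set A = (0, 0), D = (1, 0), T = (0, 1); any affine frame gives the same invariant.
1. N is the centroid of triangle ADT ⇒ N = (1/3, 1/3)
2. U is the intersection of line AD and line NT ⇒ U = (1/2, 0)
2·[ANT] = 1/3, 2·[AUT] = 1/2
[ANT]:[AUT] = 1/3:1/2 = 2/3

[ANT]:[AUT] = 2/3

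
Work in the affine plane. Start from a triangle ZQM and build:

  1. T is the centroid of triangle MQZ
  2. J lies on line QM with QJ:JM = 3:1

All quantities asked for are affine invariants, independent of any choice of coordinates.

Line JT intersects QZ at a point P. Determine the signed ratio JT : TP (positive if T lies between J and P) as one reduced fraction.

Choose coordinates Z = (0, 0), Q = (1, 0), M = (0, 1).
1. T is the centroid of triangle MQZ ⇒ T = (1/3, 1/3)
2. J lies on line QM with QJ:JM = 3:1 ⇒ J = (1/4, 3/4)
line JT meets QZ at P = (2/5, 0)
T = J + t·(P−J) with t = 5/9, so JT:TP = 5/9:4/9

JT:TP = 5/4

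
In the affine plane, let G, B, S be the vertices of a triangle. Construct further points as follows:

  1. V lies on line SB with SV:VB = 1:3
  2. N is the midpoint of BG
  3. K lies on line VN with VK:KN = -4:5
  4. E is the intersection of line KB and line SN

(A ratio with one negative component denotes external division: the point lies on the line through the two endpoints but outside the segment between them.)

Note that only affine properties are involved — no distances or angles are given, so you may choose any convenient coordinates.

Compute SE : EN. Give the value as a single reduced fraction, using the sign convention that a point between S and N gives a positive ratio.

SE:EN = -16/15

Set G = (0, 0), B = (1, 0), S = (0, 1); any affine frame gives the same invariant.
1. V lies on line SB with SV:VB = 1:3 ⇒ V = (1/4, 3/4)
2. N is the midpoint of BG ⇒ N = (1/2, 0)
3. K lies on line VN with VK:KN = -4:5 ⇒ K = (-3/4, 15/4)
4. E is the intersection of line KB and line SN ⇒ E = (8, -15)
E = S + t·(N−S) with t = 16, so SE:EN = t:(1−t) = 16:-15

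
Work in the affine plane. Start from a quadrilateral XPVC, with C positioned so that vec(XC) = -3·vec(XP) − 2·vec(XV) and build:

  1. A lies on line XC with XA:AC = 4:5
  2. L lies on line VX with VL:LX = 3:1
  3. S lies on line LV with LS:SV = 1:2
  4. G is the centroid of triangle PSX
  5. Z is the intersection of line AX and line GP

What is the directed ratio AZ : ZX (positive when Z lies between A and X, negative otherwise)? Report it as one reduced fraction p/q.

Assign X = (0, 0), P = (1, 0), V = (0, 1), C = (-3, -2) — the answer is frame-independent, so this choice is without loss of generality.
1. A lies on line XC with XA:AC = 4:5 ⇒ A = (-4/3, -8/9)
2. L lies on line VX with VL:LX = 3:1 ⇒ L = (0, 1/4)
3. S lies on line LV with LS:SV = 1:2 ⇒ S = (0, 1/2)
4. G is the centroid of triangle PSX ⇒ G = (1/3, 1/6)
5. Z is the intersection of line AX and line GP ⇒ Z = (3/11, 2/11)
Z = A + t·(X−A) with t = 53/44, so AZ:ZX = t:(1−t) = 53/44:-9/44

AZ:ZX = -53/9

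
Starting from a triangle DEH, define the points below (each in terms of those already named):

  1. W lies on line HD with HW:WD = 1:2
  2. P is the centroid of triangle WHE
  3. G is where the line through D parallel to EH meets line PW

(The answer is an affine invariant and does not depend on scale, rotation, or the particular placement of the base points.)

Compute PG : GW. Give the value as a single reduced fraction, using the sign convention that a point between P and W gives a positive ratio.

Work in coordinates with D = (0, 0), E = (1, 0), H = (0, 1).
1. W lies on line HD with HW:WD = 1:2 ⇒ W = (0, 2/3)
2. P is the centroid of triangle WHE ⇒ P = (1/3, 5/9)
3. G is where the line through D parallel to EH meets line PW ⇒ G = (-1, 1)
G = P + t·(W−P) with t = 4, so PG:GW = t:(1−t) = 4:-3

PG:GW = -4/3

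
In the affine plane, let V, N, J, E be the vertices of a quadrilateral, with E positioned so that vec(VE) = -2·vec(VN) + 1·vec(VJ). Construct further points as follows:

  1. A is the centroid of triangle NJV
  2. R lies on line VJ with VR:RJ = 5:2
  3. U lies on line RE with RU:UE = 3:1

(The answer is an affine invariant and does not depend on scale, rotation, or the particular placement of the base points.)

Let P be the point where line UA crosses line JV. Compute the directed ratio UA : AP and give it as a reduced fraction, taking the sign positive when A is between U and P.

UA:AP = -11/2

Work in coordinates with V = (0, 0), N = (1, 0), J = (0, 1), E = (-2, 1).
1. A is the centroid of triangle NJV ⇒ A = (1/3, 1/3)
2. R lies on line VJ with VR:RJ = 5:2 ⇒ R = (0, 5/7)
3. U lies on line RE with RU:UE = 3:1 ⇒ U = (-3/2, 13/14)
line UA meets JV at P = (0, 34/77)
A = U + t·(P−U) with t = 11/9, so UA:AP = 11/9:-2/9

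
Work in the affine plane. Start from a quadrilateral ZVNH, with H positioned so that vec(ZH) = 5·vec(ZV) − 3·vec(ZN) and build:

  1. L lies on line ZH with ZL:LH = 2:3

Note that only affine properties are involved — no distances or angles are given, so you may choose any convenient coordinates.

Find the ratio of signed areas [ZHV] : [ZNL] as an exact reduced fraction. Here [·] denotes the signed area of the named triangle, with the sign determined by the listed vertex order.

[ZHV]:[ZNL] = -3/2

Assign Z = (0, 0), V = (1, 0), N = (0, 1), H = (5, -3) — the answer is frame-independent, so this choice is without loss of generality.
1. L lies on line ZH with ZL:LH = 2:3 ⇒ L = (2, -6/5)
2·[ZHV] = 3, 2·[ZNL] = -2
[ZHV]:[ZNL] = 3:-2 = -3/2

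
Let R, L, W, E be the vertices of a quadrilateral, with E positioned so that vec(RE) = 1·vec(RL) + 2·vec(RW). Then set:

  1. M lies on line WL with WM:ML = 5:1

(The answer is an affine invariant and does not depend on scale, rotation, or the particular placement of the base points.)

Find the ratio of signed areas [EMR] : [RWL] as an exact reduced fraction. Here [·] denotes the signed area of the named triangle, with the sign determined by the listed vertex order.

Set R = (0, 0), L = (1, 0), W = (0, 1), E = (1, 2); any affine frame gives the same invariant.
1. M lies on line WL with WM:ML = 5:1 ⇒ M = (5/6, 1/6)
2·[EMR] = -3/2, 2·[RWL] = -1
[EMR]:[RWL] = -3/2:-1 = 3/2

[EMR]:[RWL] = 3/2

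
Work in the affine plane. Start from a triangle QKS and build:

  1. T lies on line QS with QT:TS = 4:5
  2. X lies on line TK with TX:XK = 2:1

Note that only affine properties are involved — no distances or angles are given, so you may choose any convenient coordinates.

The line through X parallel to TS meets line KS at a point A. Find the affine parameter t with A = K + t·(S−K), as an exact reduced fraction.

Set Q = (0, 0), K = (1, 0), S = (0, 1); any affine frame gives the same invariant.
1. T lies on line QS with QT:TS = 4:5 ⇒ T = (0, 4/9)
2. X lies on line TK with TX:XK = 2:1 ⇒ X = (2/3, 4/27)
through X parallel to TS: direction (0, 5/9); meets KS at A = (2/3, 1/3)
A = K + t·(S−K) with t = 1/3

t = 1/3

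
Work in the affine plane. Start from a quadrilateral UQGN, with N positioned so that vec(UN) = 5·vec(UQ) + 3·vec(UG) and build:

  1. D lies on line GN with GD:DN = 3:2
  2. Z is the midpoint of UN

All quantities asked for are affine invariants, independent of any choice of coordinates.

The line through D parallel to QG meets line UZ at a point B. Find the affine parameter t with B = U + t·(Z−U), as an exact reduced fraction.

t = 13/10

Choose coordinates U = (0, 0), Q = (1, 0), G = (0, 1), N = (5, 3).
1. D lies on line GN with GD:DN = 3:2 ⇒ D = (3, 11/5)
2. Z is the midpoint of UN ⇒ Z = (5/2, 3/2)
through D parallel to QG: direction (-1, 1); meets UZ at B = (13/4, 39/20)
B = U + t·(Z−U) with t = 13/10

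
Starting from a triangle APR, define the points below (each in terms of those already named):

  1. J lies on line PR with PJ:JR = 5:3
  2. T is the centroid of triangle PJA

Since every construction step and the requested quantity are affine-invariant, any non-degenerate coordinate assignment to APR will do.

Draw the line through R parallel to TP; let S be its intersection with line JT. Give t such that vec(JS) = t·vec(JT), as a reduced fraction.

Work in coordinates with A = (0, 0), P = (1, 0), R = (0, 1).
1. J lies on line PR with PJ:JR = 5:3 ⇒ J = (3/8, 5/8)
2. T is the centroid of triangle PJA ⇒ T = (11/24, 5/24)
through R parallel to TP: direction (13/24, -5/24); meets JT at S = (13/40, 7/8)
S = J + t·(T−J) with t = -3/5

t = -3/5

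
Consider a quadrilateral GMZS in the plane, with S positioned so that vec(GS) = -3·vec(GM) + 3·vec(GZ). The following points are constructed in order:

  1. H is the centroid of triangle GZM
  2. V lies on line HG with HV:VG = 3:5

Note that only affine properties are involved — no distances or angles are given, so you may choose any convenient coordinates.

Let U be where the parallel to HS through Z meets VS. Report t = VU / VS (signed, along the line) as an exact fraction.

Choose coordinates G = (0, 0), M = (1, 0), Z = (0, 1), S = (-3, 3).
1. H is the centroid of triangle GZM ⇒ H = (1/3, 1/3)
2. V lies on line HG with HV:VG = 3:5 ⇒ V = (5/24, 5/24)
through Z parallel to HS: direction (-10/3, 8/3); meets VS at U = (-235/27, 215/27)
U = V + t·(S−V) with t = 25/9

t = 25/9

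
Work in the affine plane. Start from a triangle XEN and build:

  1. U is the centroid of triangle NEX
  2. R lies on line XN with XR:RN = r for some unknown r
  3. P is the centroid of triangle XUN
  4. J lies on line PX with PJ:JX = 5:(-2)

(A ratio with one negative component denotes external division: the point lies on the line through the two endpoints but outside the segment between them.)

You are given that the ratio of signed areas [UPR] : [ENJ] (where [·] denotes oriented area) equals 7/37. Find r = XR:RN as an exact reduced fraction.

r = -2/5

Choose coordinates X = (0, 0), E = (1, 0), N = (0, 1).
1. U is the centroid of triangle NEX ⇒ U = (1/3, 1/3)
2. With XR:RN = r, write λ = r/(r+1) so R = X + λ·(N−X); R is affine-linear in λ
3. P is the centroid of triangle XUN ⇒ P = (1/9, 4/9)
4. J lies on line PX with PJ:JX = 5:(-2) ⇒ J = (-2/27, -8/27)
Every point depending on R is an affine combination of R and λ-independent points, so each such coordinate is linear in λ; the λ² term in each signed area is a multiple of (N−X)×(N−X) = 0, so 2·[UPR] and 2·[ENJ] are each linear in λ. Evaluating at λ=0 and λ=1:
  2·[UPR] = -2/9·λ + 1/9,   2·[ENJ] = 37/27
So [UPR]:[ENJ] = (-2/9·λ + 1/9) / (37/27). Setting this equal to 7/37:
  -2/9·λ + 1/9 = 7/37·(37/27)  ⇒  λ = -2/3
Then r = λ/(1−λ) = (-2/3)/(5/3) = -2/5. Check: with r = -2/5, R = (0, -2/3) and [UPR]:[ENJ] = 7/37 as required.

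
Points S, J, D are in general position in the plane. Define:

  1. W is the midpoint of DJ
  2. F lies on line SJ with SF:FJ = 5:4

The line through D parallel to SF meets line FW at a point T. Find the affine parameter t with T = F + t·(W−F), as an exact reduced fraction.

t = 2

Work in coordinates with S = (0, 0), J = (1, 0), D = (0, 1).
1. W is the midpoint of DJ ⇒ W = (1/2, 1/2)
2. F lies on line SJ with SF:FJ = 5:4 ⇒ F = (5/9, 0)
through D parallel to SF: direction (5/9, 0); meets FW at T = (4/9, 1)
T = F + t·(W−F) with t = 2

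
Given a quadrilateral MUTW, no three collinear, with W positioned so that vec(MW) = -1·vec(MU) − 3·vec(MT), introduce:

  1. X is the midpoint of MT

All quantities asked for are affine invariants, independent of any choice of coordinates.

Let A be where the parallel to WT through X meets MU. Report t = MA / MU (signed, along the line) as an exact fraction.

t = -1/8

Choose coordinates M = (0, 0), U = (1, 0), T = (0, 1), W = (-1, -3).
1. X is the midpoint of MT ⇒ X = (0, 1/2)
through X parallel to WT: direction (1, 4); meets MU at A = (-1/8, 0)
A = M + t·(U−M) with t = -1/8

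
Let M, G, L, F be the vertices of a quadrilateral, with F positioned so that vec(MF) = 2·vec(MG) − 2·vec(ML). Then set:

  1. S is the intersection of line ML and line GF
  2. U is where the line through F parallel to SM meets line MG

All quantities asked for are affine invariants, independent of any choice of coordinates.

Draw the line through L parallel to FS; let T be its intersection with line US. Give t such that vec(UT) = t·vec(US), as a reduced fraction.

t = 3/2

Choose coordinates M = (0, 0), G = (1, 0), L = (0, 1), F = (2, -2).
1. S is the intersection of line ML and line GF ⇒ S = (0, 2)
2. U is where the line through F parallel to SM meets line MG ⇒ U = (2, 0)
through L parallel to FS: direction (-2, 4); meets US at T = (-1, 3)
T = U + t·(S−U) with t = 3/2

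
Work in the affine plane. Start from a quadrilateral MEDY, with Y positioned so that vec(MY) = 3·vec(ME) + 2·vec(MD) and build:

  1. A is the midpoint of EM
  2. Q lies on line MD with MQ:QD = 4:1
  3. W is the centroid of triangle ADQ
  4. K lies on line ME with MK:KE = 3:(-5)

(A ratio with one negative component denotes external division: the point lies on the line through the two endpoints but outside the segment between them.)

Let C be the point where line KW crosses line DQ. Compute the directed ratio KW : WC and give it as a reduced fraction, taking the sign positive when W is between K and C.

Set M = (0, 0), E = (1, 0), D = (0, 1), Y = (3, 2); any affine frame gives the same invariant.
1. A is the midpoint of EM ⇒ A = (1/2, 0)
2. Q lies on line MD with MQ:QD = 4:1 ⇒ Q = (0, 4/5)
3. W is the centroid of triangle ADQ ⇒ W = (1/6, 3/5)
4. K lies on line ME with MK:KE = 3:(-5) ⇒ K = (-3/2, 0)
line KW meets DQ at C = (0, 27/50)
W = K + t·(C−K) with t = 10/9, so KW:WC = 10/9:-1/9

KW:WC = -10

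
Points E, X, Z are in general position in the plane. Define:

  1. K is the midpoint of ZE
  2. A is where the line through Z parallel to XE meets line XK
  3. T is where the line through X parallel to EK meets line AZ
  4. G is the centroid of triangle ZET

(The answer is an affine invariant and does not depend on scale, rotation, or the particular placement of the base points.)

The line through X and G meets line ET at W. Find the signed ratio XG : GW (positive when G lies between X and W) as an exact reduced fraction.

XG:GW = -4

Work in coordinates with E = (0, 0), X = (1, 0), Z = (0, 1).
1. K is the midpoint of ZE ⇒ K = (0, 1/2)
2. A is where the line through Z parallel to XE meets line XK ⇒ A = (-1, 1)
3. T is where the line through X parallel to EK meets line AZ ⇒ T = (1, 1)
4. G is the centroid of triangle ZET ⇒ G = (1/3, 2/3)
line XG meets ET at W = (1/2, 1/2)
G = X + t·(W−X) with t = 4/3, so XG:GW = 4/3:-1/3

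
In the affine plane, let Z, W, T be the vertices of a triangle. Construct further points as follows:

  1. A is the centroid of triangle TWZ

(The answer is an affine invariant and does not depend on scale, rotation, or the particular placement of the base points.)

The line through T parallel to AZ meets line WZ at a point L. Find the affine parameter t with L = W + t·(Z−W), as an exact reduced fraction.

Assign Z = (0, 0), W = (1, 0), T = (0, 1) — the answer is frame-independent, so this choice is without loss of generality.
1. A is the centroid of triangle TWZ ⇒ A = (1/3, 1/3)
through T parallel to AZ: direction (-1/3, -1/3); meets WZ at L = (-1, 0)
L = W + t·(Z−W) with t = 2

t = 2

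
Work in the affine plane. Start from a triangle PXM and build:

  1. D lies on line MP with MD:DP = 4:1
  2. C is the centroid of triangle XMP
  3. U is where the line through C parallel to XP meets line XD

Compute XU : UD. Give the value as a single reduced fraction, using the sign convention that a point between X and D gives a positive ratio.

Work in coordinates with P = (0, 0), X = (1, 0), M = (0, 1).
1. D lies on line MP with MD:DP = 4:1 ⇒ D = (0, 1/5)
2. C is the centroid of triangle XMP ⇒ C = (1/3, 1/3)
3. U is where the line through C parallel to XP meets line XD ⇒ U = (-2/3, 1/3)
U = X + t·(D−X) with t = 5/3, so XU:UD = t:(1−t) = 5/3:-2/3

XU:UD = -5/2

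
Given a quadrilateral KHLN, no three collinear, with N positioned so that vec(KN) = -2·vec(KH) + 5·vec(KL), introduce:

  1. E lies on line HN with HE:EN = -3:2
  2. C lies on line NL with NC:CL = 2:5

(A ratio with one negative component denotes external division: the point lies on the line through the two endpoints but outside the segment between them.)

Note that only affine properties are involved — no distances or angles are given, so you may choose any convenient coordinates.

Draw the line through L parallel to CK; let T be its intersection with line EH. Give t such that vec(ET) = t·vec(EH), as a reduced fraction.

t = 76/93

Set K = (0, 0), H = (1, 0), L = (0, 1), N = (-2, 5); any affine frame gives the same invariant.
1. E lies on line HN with HE:EN = -3:2 ⇒ E = (-8, 15)
2. C lies on line NL with NC:CL = 2:5 ⇒ C = (-10/7, 27/7)
through L parallel to CK: direction (10/7, -27/7); meets EH at T = (-20/31, 85/31)
T = E + t·(H−E) with t = 76/93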